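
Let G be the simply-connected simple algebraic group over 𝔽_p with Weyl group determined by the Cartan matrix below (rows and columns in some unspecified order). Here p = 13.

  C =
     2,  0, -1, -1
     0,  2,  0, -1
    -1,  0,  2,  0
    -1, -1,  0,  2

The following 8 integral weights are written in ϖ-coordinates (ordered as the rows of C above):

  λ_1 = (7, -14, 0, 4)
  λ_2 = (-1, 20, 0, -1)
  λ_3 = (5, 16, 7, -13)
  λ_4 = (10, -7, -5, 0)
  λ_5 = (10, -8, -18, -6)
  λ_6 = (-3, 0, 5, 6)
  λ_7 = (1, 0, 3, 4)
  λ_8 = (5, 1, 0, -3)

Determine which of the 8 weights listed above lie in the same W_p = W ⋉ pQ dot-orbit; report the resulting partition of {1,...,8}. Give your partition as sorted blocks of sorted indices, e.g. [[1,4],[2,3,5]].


Dynkin diagram of C (from the 6 off-diagonal −1 entries): A_4.

W_13-reps of the 8 weights in Ā_13 (same 4-coord order as C):

    λ_1 → (0, 4, 0, 8)
    λ_2 → (0, 4, 0, 8)
    λ_3 → (2, 1, 4, 5)
    λ_4 → (2, 1, 4, 5)
    λ_5 → (2, 1, 4, 5)
    λ_6 → (2, 1, 4, 5)
    λ_7 → (2, 1, 4, 5)
    λ_8 → (4, 0, 1, 2)

Partition of {1..8} into 3 W_13-dot-orbits:

[[1, 2], [3, 4, 5, 6, 7], [8]]


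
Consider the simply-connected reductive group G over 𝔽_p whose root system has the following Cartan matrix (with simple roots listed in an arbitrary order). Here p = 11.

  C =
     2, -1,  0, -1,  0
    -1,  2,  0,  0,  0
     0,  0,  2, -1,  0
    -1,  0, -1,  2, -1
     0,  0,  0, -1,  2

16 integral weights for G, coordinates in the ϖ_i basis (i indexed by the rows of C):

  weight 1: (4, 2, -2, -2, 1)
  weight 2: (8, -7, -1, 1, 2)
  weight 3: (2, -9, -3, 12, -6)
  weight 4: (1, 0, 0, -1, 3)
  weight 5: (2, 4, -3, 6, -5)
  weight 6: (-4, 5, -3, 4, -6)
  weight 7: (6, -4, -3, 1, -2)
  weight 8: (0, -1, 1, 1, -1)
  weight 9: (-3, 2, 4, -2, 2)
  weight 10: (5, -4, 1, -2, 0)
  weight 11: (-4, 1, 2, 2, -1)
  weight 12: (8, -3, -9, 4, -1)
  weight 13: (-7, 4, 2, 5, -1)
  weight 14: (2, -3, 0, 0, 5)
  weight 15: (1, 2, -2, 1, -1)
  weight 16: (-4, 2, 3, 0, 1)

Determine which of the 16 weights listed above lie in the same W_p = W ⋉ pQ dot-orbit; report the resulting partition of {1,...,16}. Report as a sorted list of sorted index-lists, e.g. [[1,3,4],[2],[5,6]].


D_5 Cartan matrix, 5 simple roots permuted; ρ=(1,1,1,1,1).

Ā_11 reps of the 16 weights (D_5, coords as presented):

    [1] (2, 3, 1, 1, 0)
    [2] (2, 1, 3, 0, 0)
    [3] (2, 1, 3, 0, 0)
    [4] (2, 1, 1, 0, 4)
    [5] (1, 0, 2, 2, 0)
    [6] (2, 1, 3, 0, 0)
    [7] (2, 3, 1, 1, 0)
    [8] (1, 0, 2, 2, 0)
    [9] (1, 0, 2, 2, 0)
    [10] (2, 3, 1, 1, 0)
    [11] (2, 1, 3, 0, 0)
    [12] (1, 0, 2, 2, 0)
    [13] (2, 1, 3, 0, 0)
    [14] (1, 1, 1, 0, 6)
    [15] (2, 3, 1, 1, 0)
    [16] (1, 0, 2, 2, 0)

These 16 weights hit 5 W_11-dot-orbits; sizes (4, 5, 1, 5, 1):

[[1, 7, 10, 15], [2, 3, 6, 11, 13], [4], [5, 8, 9, 12, 16], [14]]


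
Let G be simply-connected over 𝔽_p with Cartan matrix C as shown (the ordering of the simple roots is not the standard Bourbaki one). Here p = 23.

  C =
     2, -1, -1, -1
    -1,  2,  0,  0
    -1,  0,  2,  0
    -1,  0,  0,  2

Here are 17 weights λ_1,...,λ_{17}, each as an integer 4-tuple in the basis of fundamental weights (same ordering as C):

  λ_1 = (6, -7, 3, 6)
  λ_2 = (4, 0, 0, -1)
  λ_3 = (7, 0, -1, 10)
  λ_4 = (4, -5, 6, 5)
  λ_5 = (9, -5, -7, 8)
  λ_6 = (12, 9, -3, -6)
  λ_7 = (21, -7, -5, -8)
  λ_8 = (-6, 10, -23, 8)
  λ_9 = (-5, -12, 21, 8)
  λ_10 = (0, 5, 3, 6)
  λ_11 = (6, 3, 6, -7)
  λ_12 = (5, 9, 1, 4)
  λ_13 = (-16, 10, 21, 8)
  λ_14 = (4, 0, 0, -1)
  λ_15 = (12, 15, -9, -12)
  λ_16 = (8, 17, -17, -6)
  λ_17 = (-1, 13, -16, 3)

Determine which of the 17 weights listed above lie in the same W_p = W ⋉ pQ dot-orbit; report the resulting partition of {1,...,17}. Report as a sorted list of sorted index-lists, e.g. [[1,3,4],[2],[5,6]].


D_4 Cartan matrix, 4 simple roots permuted; ρ=(1,1,1,1).

Alcove-folded reps (p=23, 17 weights, presented ϖ-order):

  [1] (1, 6, 4, 7)
  [2] (5, 1, 1, 0)
  [3] (3, 1, 0, 11)
  [4] (1, 4, 7, 6)
  [5] (0, 4, 6, 9)
  [6] (0, 10, 2, 5)
  [7] (1, 6, 4, 7)
  [8] (1, 4, 7, 6)
  [9] (1, 4, 7, 6)
  [10] (1, 6, 4, 7)
  [11] (1, 4, 7, 6)
  [12] (0, 10, 2, 5)
  [13] (1, 4, 7, 6)
  [14] (5, 1, 1, 0)
  [15] (0, 10, 2, 5)
  [16] (1, 6, 4, 7)
  [17] (3, 1, 0, 11)

These 17 weights hit 6 W_23-dot-orbits; sizes (4, 2, 2, 5, 1, 3):

[[1, 7, 10, 16], [2, 14], [3, 17], [4, 8, 9, 11, 13], [5], [6, 12, 15]]


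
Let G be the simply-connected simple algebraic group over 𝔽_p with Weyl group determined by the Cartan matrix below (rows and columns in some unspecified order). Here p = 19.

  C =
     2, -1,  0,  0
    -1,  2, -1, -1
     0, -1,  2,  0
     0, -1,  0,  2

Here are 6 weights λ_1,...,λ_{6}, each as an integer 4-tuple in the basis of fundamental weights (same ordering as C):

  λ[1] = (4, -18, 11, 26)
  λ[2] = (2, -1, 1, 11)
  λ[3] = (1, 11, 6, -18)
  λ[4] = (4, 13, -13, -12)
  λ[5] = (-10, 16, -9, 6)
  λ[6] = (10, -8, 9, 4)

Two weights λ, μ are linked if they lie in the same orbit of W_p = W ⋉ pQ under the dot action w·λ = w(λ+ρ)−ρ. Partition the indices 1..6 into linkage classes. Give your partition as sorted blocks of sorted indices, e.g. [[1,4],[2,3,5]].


Type D_4, rank 4, |W|=192; reorder rows/cols to standard.

Folding the 6 weights λ_j+ρ into Ā_19 (reps in the given 4-coord order):

  1: (4, 5, 3, 2);  2: (3, 0, 2, 12);  3: (3, 0, 2, 12);  4: (4, 5, 3, 2);  5: (4, 5, 3, 2);  6: (4, 5, 3, 2)

Grouping the 6 weights by Ā_19-representative: 2 linkage classes.

[[1, 4, 5, 6], [2, 3]]


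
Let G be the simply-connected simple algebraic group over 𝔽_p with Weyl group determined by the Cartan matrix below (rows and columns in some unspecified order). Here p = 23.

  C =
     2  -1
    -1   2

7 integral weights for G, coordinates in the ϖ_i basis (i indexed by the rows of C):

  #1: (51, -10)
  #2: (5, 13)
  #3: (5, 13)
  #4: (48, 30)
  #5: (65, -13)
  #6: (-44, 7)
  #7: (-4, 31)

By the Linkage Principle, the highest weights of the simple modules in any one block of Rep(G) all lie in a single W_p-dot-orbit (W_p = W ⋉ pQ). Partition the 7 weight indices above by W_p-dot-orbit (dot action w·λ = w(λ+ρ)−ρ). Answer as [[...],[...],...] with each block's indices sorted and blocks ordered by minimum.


Type A_2, rank 2, |W|=6; reorder rows/cols to standard.

Alcove-folded reps (p=23, 7 weights, presented ϖ-order):

  λ_1 → (6, 14)
  λ_2 → (6, 14)
  λ_3 → (6, 14)
  λ_4 → (12, 3)
  λ_5 → (12, 3)
  λ_6 → (12, 3)
  λ_7 → (6, 14)

Partition of {1..7} into 2 W_23-dot-orbits:

[[1, 2, 3, 7], [4, 5, 6]]


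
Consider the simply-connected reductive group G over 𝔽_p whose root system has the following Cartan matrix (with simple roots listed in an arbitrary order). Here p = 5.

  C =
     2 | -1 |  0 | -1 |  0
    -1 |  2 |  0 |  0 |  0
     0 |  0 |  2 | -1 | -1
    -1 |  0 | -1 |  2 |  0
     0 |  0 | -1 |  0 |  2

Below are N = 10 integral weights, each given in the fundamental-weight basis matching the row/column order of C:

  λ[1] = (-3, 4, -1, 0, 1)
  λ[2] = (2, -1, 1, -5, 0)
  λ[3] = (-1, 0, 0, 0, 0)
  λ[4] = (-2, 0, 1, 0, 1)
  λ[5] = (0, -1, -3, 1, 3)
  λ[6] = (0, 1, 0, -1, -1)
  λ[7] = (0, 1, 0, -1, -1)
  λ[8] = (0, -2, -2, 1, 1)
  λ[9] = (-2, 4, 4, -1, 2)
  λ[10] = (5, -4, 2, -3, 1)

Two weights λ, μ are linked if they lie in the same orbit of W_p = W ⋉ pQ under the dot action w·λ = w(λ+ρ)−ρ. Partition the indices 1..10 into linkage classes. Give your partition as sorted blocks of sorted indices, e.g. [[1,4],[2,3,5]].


Cartan matrix: type A_5 (|W|=720); un-permuting the 5 rows.

Ā_5 reps of the 10 weights (A_5, coords as presented):

  1: (1, 2, 1, 0, 0) · 2: (0, 1, 1, 1, 1) · 3: (0, 1, 1, 1, 1) · 4: (1, 0, 2, 0, 2) · 5: (1, 0, 2, 0, 2) · 6: (1, 2, 1, 0, 0) · 7: (1, 2, 1, 0, 0) · 8: (0, 1, 1, 1, 1) · 9: (1, 0, 2, 0, 2) · 10: (0, 1, 1, 1, 1)

3 distinct reps among the 10 weights ⇒ 3 W_5-linkage classes:

[[1, 6, 7], [2, 3, 8, 10], [4, 5, 9]]


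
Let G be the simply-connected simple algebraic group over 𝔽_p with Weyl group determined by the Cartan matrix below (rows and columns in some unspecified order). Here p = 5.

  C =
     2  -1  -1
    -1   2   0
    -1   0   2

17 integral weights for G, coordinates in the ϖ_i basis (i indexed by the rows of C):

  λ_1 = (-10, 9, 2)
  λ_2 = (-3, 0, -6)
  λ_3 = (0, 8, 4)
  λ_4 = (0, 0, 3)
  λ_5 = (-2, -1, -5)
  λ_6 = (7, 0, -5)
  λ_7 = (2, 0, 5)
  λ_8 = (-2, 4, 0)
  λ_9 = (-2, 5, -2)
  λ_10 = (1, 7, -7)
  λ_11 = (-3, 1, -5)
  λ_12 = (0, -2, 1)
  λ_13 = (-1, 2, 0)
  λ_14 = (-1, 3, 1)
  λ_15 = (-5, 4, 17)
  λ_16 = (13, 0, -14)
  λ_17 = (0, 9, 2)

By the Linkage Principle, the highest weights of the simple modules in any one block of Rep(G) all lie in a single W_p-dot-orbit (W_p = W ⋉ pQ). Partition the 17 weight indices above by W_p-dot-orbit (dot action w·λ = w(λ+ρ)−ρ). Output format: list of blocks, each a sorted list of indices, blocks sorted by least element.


Cartan matrix: type A_3 (|W|=24); un-permuting the 3 rows.

Each λ_j+ρ reduced to Ā_5; 3-tuples below use C's row order:

  λ_1+ρ ↦ (1, 3, 0)
  λ_2+ρ ↦ (0, 3, 1)
  λ_3+ρ ↦ (1, 4, 0)
  λ_4+ρ ↦ (1, 0, 3)
  λ_5+ρ ↦ (1, 4, 0)
  λ_6+ρ ↦ (1, 3, 0)
  λ_7+ρ ↦ (1, 3, 0)
  λ_8+ρ ↦ (1, 4, 0)
  λ_9+ρ ↦ (1, 3, 0)
  λ_10+ρ ↦ (0, 1, 3)
  λ_11+ρ ↦ (0, 3, 1)
  λ_12+ρ ↦ (0, 1, 2)
  λ_13+ρ ↦ (0, 3, 1)
  λ_14+ρ ↦ (0, 3, 1)
  λ_15+ρ ↦ (1, 0, 3)
  λ_16+ρ ↦ (0, 3, 1)
  λ_17+ρ ↦ (1, 3, 0)

6 distinct reps among the 17 weights ⇒ 6 W_5-linkage classes:

[[1, 6, 7, 9, 17], [2, 11, 13, 14, 16], [3, 5, 8], [4, 15], [10], [12]]


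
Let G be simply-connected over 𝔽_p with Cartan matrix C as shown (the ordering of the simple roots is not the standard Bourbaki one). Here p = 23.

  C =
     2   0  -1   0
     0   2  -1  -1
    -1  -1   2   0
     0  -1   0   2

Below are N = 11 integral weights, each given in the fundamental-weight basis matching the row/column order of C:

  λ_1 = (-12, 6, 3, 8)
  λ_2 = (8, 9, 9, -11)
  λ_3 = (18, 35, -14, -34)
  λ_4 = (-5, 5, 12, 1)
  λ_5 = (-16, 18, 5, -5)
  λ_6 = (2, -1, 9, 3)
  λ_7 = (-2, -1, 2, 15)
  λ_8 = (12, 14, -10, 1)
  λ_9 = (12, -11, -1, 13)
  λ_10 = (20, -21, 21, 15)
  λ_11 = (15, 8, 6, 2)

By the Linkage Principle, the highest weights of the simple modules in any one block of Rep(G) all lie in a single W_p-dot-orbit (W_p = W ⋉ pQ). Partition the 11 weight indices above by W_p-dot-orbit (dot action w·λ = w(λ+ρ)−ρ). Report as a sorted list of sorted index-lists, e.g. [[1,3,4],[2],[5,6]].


Cartan matrix: type A_4 (|W|=120); un-permuting the 4 rows.

Folding the 11 weights λ_j+ρ into Ā_23 (reps in the given 4-coord order):

  λ_1 → (4, 0, 7, 9) · λ_2 → (3, 0, 10, 4) · λ_3 → (3, 0, 10, 4) · λ_4 → (4, 6, 9, 2) · λ_5 → (4, 6, 9, 2) · λ_6 → (3, 0, 10, 4) · λ_7 → (1, 0, 2, 16) · λ_8 → (4, 6, 9, 2) · λ_9 → (3, 0, 10, 4) · λ_10 → (1, 0, 2, 16) · λ_11 → (4, 0, 7, 9)

Linkage partition of the 11 weights (4 classes, p=23):

[[1, 11], [2, 3, 6, 9], [4, 5, 8], [7, 10]]


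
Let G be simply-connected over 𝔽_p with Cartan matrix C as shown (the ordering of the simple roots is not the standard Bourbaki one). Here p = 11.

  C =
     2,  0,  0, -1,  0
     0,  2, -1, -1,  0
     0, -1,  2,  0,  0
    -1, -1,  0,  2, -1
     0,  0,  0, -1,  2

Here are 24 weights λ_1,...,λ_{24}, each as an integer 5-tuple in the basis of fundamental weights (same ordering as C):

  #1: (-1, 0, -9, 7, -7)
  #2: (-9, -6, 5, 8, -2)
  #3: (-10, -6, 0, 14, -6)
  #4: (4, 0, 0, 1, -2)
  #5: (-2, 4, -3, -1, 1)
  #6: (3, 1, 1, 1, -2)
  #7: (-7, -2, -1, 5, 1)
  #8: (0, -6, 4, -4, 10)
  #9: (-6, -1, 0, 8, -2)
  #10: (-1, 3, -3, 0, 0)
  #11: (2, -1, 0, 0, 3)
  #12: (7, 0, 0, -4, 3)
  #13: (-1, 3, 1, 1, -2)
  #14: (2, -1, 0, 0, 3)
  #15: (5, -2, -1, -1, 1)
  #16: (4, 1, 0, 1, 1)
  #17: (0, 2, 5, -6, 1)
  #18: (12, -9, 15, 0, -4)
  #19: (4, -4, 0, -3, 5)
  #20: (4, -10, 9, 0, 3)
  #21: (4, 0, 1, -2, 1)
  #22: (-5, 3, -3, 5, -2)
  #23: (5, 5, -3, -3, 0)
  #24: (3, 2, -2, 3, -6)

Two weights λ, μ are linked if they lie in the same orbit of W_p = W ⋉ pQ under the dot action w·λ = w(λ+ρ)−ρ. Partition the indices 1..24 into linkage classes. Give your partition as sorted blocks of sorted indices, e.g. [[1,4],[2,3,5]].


Type D_5, rank 5, |W|=1920; reorder rows/cols to standard.

Folding the 24 weights λ_j+ρ into Ā_11 (reps in the given 5-coord order):

    λ_1 → (5, 2, 1, 0, 1)
    λ_2 → (3, 0, 1, 1, 4)
    λ_3 → (5, 1, 0, 0, 1)
    λ_4 → (5, 1, 1, 1, 1)
    λ_5 → (0, 2, 2, 1, 1)
    λ_6 → (4, 0, 2, 1, 1)
    λ_7 → (5, 1, 0, 0, 1)
    λ_8 → (5, 2, 1, 0, 1)
    λ_9 → (5, 1, 1, 1, 1)
    λ_10 → (0, 2, 2, 1, 1)
    λ_11 → (3, 0, 1, 1, 4)
    λ_12 → (5, 1, 1, 1, 1)
    λ_13 → (0, 2, 2, 1, 1)
    λ_14 → (3, 0, 1, 1, 4)
    λ_15 → (5, 1, 0, 0, 1)
    λ_16 → (4, 0, 2, 1, 1)
    λ_17 → (0, 2, 2, 1, 1)
    λ_18 → (5, 2, 1, 0, 1)
    λ_19 → (0, 2, 2, 1, 1)
    λ_20 → (3, 0, 1, 1, 4)
    λ_21 → (4, 0, 2, 1, 1)
    λ_22 → (4, 0, 2, 1, 1)
    λ_23 → (4, 0, 2, 1, 1)
    λ_24 → (3, 0, 1, 1, 4)

These 24 weights hit 6 W_11-dot-orbits; sizes (3, 5, 3, 3, 5, 5):

[[1, 8, 18], [2, 11, 14, 20, 24], [3, 7, 15], [4, 9, 12], [5, 10, 13, 17, 19], [6, 16, 21, 22, 23]]


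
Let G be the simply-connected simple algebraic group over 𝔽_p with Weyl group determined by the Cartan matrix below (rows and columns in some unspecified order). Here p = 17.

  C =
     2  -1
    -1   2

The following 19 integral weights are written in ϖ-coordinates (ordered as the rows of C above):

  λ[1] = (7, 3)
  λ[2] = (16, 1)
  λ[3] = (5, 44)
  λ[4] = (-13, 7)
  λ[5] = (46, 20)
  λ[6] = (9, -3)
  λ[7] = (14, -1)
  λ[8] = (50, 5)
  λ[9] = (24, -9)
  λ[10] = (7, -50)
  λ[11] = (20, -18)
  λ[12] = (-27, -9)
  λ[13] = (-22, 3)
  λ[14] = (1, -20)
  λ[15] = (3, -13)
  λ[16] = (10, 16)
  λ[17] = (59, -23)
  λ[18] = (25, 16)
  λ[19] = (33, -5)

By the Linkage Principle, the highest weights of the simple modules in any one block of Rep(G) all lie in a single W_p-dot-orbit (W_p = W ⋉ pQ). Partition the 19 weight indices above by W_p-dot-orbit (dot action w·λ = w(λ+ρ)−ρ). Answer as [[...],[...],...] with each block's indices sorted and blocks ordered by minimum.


Root system A_2: the 2×2 matrix C matches after relabeling.

W_17-reps of the 19 weights in Ā_17 (same 2-coord order as C):

  1: (8, 4)
  2: (15, 0)
  3: (0, 6)
  4: (8, 4)
  5: (0, 13)
  6: (8, 2)
  7: (15, 0)
  8: (0, 6)
  9: (9, 0)
  10: (8, 2)
  11: (0, 13)
  12: (9, 0)
  13: (0, 13)
  14: (15, 0)
  15: (8, 4)
  16: (0, 6)
  17: (8, 4)
  18: (9, 0)
  19: (0, 13)

The 19 indices split into 6 linkage classes (same alcove rep ⇔ same W_17-dot-orbit):

[[1, 4, 15, 17], [2, 7, 14], [3, 8, 16], [5, 11, 13, 19], [6, 10], [9, 12, 18]]


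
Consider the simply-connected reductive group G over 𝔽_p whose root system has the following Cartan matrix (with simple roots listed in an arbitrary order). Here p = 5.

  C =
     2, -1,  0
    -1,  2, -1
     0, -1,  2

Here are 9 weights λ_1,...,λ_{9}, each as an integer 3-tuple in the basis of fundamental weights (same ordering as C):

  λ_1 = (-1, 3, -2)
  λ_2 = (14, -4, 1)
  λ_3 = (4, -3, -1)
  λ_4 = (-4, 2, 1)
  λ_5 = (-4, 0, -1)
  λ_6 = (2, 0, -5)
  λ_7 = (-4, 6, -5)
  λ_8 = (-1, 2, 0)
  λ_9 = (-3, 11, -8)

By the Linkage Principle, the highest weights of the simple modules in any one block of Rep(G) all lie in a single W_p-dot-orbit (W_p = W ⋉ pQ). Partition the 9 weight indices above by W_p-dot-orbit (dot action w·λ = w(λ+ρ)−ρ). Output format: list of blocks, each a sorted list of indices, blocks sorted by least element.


A_3 Cartan matrix, 3 simple roots permuted; ρ=(1,1,1).

W_5-reps of the 9 weights in Ā_5 (same 3-coord order as C):

  1: (0, 3, 1)
  2: (1, 0, 2)
  3: (3, 0, 2)
  4: (3, 0, 2)
  5: (1, 0, 2)
  6: (0, 3, 1)
  7: (1, 0, 2)
  8: (0, 3, 1)
  9: (3, 0, 2)

Partition of {1..9} into 3 W_5-dot-orbits:

[[1, 6, 8], [2, 5, 7], [3, 4, 9]]


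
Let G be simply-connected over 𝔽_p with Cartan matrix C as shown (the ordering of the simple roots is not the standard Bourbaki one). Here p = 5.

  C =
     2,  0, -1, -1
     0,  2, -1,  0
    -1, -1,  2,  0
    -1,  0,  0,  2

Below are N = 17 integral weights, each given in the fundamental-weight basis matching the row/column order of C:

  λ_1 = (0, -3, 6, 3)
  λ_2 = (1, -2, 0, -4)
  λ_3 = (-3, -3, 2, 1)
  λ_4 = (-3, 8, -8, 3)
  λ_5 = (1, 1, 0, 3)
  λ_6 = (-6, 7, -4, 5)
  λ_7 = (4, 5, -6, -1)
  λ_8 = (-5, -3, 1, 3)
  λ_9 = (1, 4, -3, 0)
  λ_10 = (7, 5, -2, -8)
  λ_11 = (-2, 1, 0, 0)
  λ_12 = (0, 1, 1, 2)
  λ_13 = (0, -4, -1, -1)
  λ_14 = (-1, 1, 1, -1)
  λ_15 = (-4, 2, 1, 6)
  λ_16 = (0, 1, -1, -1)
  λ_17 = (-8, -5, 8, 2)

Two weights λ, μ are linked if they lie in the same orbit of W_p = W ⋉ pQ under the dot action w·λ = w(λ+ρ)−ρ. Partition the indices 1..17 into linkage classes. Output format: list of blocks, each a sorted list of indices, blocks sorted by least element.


C ↔ A_4 under row/col permutation; |W(A_4)| = 120.

λ_j+ρ reflected into Ā_5 (⟨·,θ^∨⟩≤5); 4-tuples as given:

  [1] (0, 2, 2, 0);  [2] (0, 0, 1, 2);  [3] (1, 1, 1, 0);  [4] (0, 2, 2, 1);  [5] (1, 1, 1, 0);  [6] (0, 2, 2, 0);  [7] (1, 0, 4, 0);  [8] (0, 2, 2, 0);  [9] (0, 2, 2, 0);  [10] (0, 0, 1, 2);  [11] (1, 2, 0, 0);  [12] (1, 1, 1, 0);  [13] (0, 0, 1, 2);  [14] (0, 2, 2, 0);  [15] (1, 1, 1, 0);  [16] (1, 2, 0, 0);  [17] (1, 2, 0, 0)

Linkage partition of the 17 weights (6 classes, p=5):

[[1, 6, 8, 9, 14], [2, 10, 13], [3, 5, 12, 15], [4], [7], [11, 16, 17]]


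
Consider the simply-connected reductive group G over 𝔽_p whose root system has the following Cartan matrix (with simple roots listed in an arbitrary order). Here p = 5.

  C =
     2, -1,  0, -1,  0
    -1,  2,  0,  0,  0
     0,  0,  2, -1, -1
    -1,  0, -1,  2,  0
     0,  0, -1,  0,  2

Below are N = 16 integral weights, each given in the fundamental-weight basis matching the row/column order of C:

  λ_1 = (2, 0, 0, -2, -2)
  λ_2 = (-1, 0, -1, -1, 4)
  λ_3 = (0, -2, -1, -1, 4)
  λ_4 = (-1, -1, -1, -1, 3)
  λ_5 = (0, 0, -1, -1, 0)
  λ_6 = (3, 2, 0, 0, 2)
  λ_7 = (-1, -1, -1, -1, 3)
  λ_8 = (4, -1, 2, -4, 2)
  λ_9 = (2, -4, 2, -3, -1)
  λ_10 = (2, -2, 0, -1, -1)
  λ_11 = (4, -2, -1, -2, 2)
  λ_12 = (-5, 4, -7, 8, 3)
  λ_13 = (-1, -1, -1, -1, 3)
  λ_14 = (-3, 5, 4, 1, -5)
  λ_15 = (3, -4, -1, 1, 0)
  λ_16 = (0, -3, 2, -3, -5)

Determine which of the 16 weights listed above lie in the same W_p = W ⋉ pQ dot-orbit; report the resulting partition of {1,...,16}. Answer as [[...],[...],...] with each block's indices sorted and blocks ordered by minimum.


Type A_5, rank 5, |W|=720; reorder rows/cols to standard.

Ā_5 reps of the 16 weights (A_5, coords as presented):

  λ_1+ρ ↦ (2, 1, 1, 0, 0)
  λ_2+ρ ↦ (0, 0, 0, 0, 4)
  λ_3+ρ ↦ (0, 0, 0, 0, 4)
  λ_4+ρ ↦ (0, 0, 0, 0, 4)
  λ_5+ρ ↦ (1, 1, 0, 0, 1)
  λ_6+ρ ↦ (2, 1, 1, 0, 0)
  λ_7+ρ ↦ (0, 0, 0, 0, 4)
  λ_8+ρ ↦ (1, 2, 0, 2, 0)
  λ_9+ρ ↦ (2, 1, 1, 0, 0)
  λ_10+ρ ↦ (2, 1, 1, 0, 0)
  λ_11+ρ ↦ (2, 1, 1, 0, 0)
  λ_12+ρ ↦ (1, 1, 0, 0, 1)
  λ_13+ρ ↦ (0, 0, 0, 0, 4)
  λ_14+ρ ↦ (1, 1, 0, 0, 1)
  λ_15+ρ ↦ (1, 1, 1, 1, 0)
  λ_16+ρ ↦ (1, 1, 1, 1, 0)

The 16 indices split into 5 linkage classes (same alcove rep ⇔ same W_5-dot-orbit):

[[1, 6, 9, 10, 11], [2, 3, 4, 7, 13], [5, 12, 14], [8], [15, 16]]


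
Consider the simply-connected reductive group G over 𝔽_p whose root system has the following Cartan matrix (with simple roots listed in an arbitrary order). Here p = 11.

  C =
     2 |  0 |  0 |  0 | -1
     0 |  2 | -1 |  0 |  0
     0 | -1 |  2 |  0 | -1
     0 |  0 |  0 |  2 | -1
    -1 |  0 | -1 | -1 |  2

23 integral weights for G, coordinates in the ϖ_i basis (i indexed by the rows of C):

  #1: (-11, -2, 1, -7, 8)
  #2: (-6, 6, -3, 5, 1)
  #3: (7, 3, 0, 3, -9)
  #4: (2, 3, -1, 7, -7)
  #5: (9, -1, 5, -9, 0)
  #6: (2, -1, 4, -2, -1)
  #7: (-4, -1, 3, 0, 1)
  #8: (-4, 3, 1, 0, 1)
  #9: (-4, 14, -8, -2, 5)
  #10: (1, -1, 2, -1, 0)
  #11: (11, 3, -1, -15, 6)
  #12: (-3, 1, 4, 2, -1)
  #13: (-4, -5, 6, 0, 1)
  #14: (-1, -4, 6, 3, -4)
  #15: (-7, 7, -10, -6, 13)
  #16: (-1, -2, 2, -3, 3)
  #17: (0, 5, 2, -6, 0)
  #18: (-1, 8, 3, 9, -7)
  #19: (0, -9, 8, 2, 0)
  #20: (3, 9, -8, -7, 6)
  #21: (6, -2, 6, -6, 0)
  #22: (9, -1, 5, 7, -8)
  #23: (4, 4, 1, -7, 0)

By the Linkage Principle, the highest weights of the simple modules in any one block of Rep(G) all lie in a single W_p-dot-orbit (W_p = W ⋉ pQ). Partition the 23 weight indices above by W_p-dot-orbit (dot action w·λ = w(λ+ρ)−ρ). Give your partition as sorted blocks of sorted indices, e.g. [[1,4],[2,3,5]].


C ↔ D_5 under row/col permutation; |W(D_5)| = 1920.

Alcove-folded reps (p=11, 23 weights, presented ϖ-order):

    1: (3, 5, 1, 1, 0)
    2: (0, 2, 1, 1, 2)
    3: (3, 3, 1, 1, 0)
    4: (0, 2, 1, 1, 2)
    5: (3, 5, 1, 1, 0)
    6: (2, 0, 3, 0, 1)
    7: (2, 0, 3, 0, 1)
    8: (2, 4, 1, 0, 1)
    9: (2, 4, 1, 0, 1)
    10: (2, 0, 3, 0, 1)
    11: (2, 0, 3, 0, 1)
    12: (0, 2, 1, 1, 2)
    13: (2, 4, 1, 0, 1)
    14: (3, 3, 1, 1, 0)
    15: (0, 2, 1, 1, 2)
    16: (0, 1, 2, 2, 2)
    17: (3, 5, 1, 1, 0)
    18: (0, 1, 2, 2, 2)
    19: (2, 4, 1, 0, 1)
    20: (2, 0, 3, 0, 1)
    21: (3, 3, 1, 1, 0)
    22: (3, 5, 1, 1, 0)
    23: (0, 2, 1, 1, 2)

Partition of {1..23} into 6 W_11-dot-orbits:

[[1, 5, 17, 22], [2, 4, 12, 15, 23], [3, 14, 21], [6, 7, 10, 11, 20], [8, 9, 13, 19], [16, 18]]


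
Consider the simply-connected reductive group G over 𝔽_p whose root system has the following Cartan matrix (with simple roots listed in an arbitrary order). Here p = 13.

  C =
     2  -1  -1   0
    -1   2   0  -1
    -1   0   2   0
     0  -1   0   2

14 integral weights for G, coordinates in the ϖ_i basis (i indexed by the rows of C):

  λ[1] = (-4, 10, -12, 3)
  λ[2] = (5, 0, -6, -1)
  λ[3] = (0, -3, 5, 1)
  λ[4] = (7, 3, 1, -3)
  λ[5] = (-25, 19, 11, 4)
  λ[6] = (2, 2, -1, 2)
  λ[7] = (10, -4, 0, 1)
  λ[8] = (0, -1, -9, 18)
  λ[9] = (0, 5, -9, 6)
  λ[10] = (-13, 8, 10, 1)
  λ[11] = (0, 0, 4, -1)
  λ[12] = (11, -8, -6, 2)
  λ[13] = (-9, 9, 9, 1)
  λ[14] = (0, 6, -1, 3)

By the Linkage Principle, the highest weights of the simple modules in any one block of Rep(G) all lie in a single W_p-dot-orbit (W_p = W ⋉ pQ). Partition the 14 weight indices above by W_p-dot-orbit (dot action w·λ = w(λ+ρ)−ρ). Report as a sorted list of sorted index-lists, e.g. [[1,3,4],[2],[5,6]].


C ↔ A_4 under row/col permutation; |W(A_4)| = 120.

Alcove-folded reps (p=13, 14 weights, presented ϖ-order):

  [1] (8, 2, 1, 1) · [2] (1, 1, 5, 0) · [3] (1, 1, 5, 0) · [4] (8, 2, 1, 1) · [5] (1, 7, 0, 4) · [6] (3, 3, 0, 3) · [7] (8, 2, 1, 1) · [8] (6, 1, 0, 5) · [9] (6, 1, 0, 5) · [10] (8, 2, 1, 1) · [11] (1, 1, 5, 0) · [12] (0, 3, 5, 4) · [13] (8, 2, 1, 1) · [14] (1, 7, 0, 4)

Grouping the 14 weights by Ā_13-representative: 6 linkage classes.

[[1, 4, 7, 10, 13], [2, 3, 11], [5, 14], [6], [8, 9], [12]]


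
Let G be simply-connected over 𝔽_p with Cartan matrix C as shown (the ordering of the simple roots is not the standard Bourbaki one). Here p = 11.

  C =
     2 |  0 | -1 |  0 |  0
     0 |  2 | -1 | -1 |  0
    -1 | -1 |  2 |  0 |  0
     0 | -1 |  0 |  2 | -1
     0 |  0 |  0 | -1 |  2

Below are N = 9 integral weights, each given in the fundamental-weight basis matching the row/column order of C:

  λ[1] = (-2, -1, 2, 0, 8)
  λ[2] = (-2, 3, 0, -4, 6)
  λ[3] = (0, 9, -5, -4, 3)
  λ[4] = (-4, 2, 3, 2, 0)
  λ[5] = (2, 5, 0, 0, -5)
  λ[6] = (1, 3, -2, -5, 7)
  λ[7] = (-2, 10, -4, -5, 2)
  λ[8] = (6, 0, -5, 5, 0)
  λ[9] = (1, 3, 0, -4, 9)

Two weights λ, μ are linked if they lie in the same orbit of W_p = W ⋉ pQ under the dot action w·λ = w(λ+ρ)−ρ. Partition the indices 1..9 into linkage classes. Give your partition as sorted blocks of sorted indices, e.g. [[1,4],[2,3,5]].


Type A_5, rank 5, |W|=720; reorder rows/cols to standard.

Ā_11 reps of the 9 weights (A_5, coords as presented):

    λ_1 → (1, 0, 1, 1, 7)
    λ_2 → (1, 1, 0, 3, 4)
    λ_3 → (3, 3, 1, 3, 1)
    λ_4 → (3, 3, 1, 3, 1)
    λ_5 → (3, 3, 1, 3, 1)
    λ_6 → (1, 1, 0, 3, 4)
    λ_7 → (3, 3, 1, 3, 1)
    λ_8 → (3, 3, 1, 3, 1)
    λ_9 → (1, 1, 0, 3, 4)

Linkage partition of the 9 weights (3 classes, p=11):

[[1], [2, 6, 9], [3, 4, 5, 7, 8]]


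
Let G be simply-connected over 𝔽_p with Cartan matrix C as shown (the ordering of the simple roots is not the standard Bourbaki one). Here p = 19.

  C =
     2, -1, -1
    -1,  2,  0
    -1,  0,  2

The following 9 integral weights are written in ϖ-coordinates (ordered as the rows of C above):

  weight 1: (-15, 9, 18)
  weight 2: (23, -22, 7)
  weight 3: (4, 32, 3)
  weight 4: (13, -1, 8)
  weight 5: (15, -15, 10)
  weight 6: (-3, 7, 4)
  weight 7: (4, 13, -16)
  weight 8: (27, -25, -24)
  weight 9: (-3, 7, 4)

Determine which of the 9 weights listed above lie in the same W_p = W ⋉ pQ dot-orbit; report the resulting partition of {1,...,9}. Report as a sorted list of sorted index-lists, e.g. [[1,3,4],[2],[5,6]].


Root system A_3: the 3×3 matrix C matches after relabeling.

Ā_19 reps of the 9 weights (A_3, coords as presented):

  λ_1+ρ ↦ (10, 4, 5) · λ_2+ρ ↦ (2, 6, 3) · λ_3+ρ ↦ (10, 4, 5) · λ_4+ρ ↦ (10, 4, 5) · λ_5+ρ ↦ (2, 6, 3) · λ_6+ρ ↦ (2, 6, 3) · λ_7+ρ ↦ (10, 4, 5) · λ_8+ρ ↦ (10, 4, 5) · λ_9+ρ ↦ (2, 6, 3)

Linkage partition of the 9 weights (2 classes, p=19):

[[1, 3, 4, 7, 8], [2, 5, 6, 9]]


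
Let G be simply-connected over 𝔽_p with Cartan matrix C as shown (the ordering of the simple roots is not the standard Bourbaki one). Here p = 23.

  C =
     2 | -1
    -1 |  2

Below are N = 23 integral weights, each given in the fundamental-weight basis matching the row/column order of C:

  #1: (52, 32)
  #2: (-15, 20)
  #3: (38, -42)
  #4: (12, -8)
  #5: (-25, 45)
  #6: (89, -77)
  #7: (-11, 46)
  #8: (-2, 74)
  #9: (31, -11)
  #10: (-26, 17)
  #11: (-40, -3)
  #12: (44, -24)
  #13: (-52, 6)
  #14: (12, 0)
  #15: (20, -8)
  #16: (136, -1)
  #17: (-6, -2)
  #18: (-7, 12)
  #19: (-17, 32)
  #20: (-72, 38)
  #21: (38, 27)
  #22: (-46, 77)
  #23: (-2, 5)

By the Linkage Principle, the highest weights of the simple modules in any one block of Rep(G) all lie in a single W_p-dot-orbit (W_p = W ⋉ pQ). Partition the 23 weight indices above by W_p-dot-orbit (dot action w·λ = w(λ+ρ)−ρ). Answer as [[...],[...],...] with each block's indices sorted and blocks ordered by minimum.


Dynkin diagram of C (from the 2 off-diagonal −1 entries): A_2.

Alcove-folded reps (p=23, 23 weights, presented ϖ-order):

  λ_1 → (6, 7)
  λ_2 → (14, 7)
  λ_3 → (16, 5)
  λ_4 → (6, 7)
  λ_5 → (0, 1)
  λ_6 → (14, 7)
  λ_7 → (13, 1)
  λ_8 → (1, 5)
  λ_9 → (13, 1)
  λ_10 → (16, 5)
  λ_11 → (16, 5)
  λ_12 → (0, 1)
  λ_13 → (16, 5)
  λ_14 → (13, 1)
  λ_15 → (14, 7)
  λ_16 → (0, 1)
  λ_17 → (1, 5)
  λ_18 → (6, 7)
  λ_19 → (6, 7)
  λ_20 → (14, 7)
  λ_21 → (16, 5)
  λ_22 → (13, 1)
  λ_23 → (1, 5)

Linkage partition of the 23 weights (6 classes, p=23):

[[1, 4, 18, 19], [2, 6, 15, 20], [3, 10, 11, 13, 21], [5, 12, 16], [7, 9, 14, 22], [8, 17, 23]]


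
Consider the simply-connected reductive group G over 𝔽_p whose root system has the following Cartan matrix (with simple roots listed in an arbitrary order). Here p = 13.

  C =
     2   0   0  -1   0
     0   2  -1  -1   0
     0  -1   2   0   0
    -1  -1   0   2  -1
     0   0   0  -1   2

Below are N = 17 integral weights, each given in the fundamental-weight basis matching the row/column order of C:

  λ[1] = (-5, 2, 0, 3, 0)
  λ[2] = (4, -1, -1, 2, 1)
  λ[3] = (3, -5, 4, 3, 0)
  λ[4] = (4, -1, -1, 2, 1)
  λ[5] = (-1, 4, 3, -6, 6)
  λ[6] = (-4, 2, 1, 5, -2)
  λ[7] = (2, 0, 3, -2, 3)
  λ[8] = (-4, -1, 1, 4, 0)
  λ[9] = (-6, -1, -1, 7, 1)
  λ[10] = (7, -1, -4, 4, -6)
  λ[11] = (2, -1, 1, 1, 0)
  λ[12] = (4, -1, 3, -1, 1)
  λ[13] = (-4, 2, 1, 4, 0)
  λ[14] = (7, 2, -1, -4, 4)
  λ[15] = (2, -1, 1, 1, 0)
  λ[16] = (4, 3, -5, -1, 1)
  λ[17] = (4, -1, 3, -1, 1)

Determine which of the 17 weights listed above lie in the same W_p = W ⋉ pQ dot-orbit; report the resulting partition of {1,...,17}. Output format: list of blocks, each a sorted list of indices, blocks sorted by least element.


Type D_5, rank 5, |W|=1920; reorder rows/cols to standard.

Alcove-folded reps (p=13, 17 weights, presented ϖ-order):

    [1] (4, 3, 1, 0, 1)
    [2] (5, 0, 0, 3, 2)
    [3] (4, 3, 1, 0, 1)
    [4] (5, 0, 0, 3, 2)
    [5] (5, 0, 4, 0, 2)
    [6] (3, 0, 2, 2, 1)
    [7] (2, 0, 4, 1, 3)
    [8] (3, 0, 2, 2, 1)
    [9] (5, 0, 0, 3, 2)
    [10] (5, 0, 0, 3, 2)
    [11] (3, 0, 2, 2, 1)
    [12] (5, 0, 4, 0, 2)
    [13] (3, 0, 2, 2, 1)
    [14] (5, 0, 0, 3, 2)
    [15] (3, 0, 2, 2, 1)
    [16] (5, 0, 4, 0, 2)
    [17] (5, 0, 4, 0, 2)

Partition of {1..17} into 5 W_13-dot-orbits:

[[1, 3], [2, 4, 9, 10, 14], [5, 12, 16, 17], [6, 8, 11, 13, 15], [7]]


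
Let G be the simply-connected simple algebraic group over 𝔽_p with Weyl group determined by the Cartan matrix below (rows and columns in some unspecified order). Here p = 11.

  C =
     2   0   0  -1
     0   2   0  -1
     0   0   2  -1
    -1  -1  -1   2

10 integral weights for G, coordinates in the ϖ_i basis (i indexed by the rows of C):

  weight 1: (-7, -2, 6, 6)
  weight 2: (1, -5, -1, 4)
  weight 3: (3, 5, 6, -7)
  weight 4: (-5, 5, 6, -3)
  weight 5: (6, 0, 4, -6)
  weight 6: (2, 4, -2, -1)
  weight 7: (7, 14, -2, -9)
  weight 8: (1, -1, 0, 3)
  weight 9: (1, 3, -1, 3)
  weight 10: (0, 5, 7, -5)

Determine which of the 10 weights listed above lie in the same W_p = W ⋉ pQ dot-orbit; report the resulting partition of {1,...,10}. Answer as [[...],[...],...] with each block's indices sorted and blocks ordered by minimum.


Dynkin diagram of C (from the 6 off-diagonal −1 entries): D_4.

Alcove-folded reps (p=11, 10 weights, presented ϖ-order):

  1: (3, 2, 4, 1);  2: (2, 4, 0, 1);  3: (2, 0, 1, 4);  4: (2, 0, 1, 4);  5: (2, 4, 0, 1);  6: (2, 4, 0, 1);  7: (3, 2, 4, 1);  8: (2, 0, 1, 4);  9: (2, 4, 0, 1);  10: (3, 2, 4, 1)

The 10 indices split into 3 linkage classes (same alcove rep ⇔ same W_11-dot-orbit):

[[1, 7, 10], [2, 5, 6, 9], [3, 4, 8]]


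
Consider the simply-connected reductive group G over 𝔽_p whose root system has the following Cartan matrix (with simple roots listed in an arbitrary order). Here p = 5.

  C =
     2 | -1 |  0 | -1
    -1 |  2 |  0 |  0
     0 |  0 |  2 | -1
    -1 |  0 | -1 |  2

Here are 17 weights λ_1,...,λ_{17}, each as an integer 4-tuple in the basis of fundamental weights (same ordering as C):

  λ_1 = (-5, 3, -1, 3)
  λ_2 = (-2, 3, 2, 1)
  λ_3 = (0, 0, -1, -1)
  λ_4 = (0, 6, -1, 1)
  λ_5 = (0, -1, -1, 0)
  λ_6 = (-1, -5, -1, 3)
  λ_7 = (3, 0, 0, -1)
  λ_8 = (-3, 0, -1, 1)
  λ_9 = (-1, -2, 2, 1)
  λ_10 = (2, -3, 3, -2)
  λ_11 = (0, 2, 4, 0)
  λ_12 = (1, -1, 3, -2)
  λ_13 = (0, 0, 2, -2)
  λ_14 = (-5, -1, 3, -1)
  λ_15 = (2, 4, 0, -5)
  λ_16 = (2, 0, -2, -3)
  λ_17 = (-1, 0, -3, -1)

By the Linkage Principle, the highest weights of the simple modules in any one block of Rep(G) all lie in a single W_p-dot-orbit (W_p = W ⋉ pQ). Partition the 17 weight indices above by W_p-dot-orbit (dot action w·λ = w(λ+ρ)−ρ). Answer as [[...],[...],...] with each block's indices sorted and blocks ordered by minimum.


Type A_4, rank 4, |W|=120; reorder rows/cols to standard.

λ_j+ρ reflected into Ā_5 (⟨·,θ^∨⟩≤5); 4-tuples as given:

  λ_1 → (4, 0, 0, 0)
  λ_2 → (1, 0, 0, 1)
  λ_3 → (1, 1, 0, 0)
  λ_4 → (2, 0, 2, 1)
  λ_5 → (1, 0, 0, 1)
  λ_6 → (4, 0, 0, 0)
  λ_7 → (4, 0, 0, 0)
  λ_8 → (1, 1, 0, 0)
  λ_9 → (1, 0, 3, 1)
  λ_10 → (0, 1, 2, 1)
  λ_11 → (1, 1, 0, 0)
  λ_12 → (1, 0, 3, 1)
  λ_13 → (0, 1, 2, 1)
  λ_14 → (4, 0, 0, 0)
  λ_15 → (1, 1, 0, 0)
  λ_16 → (0, 1, 2, 1)
  λ_17 → (1, 1, 0, 0)

These 17 weights hit 6 W_5-dot-orbits; sizes (4, 2, 5, 1, 2, 3):

[[1, 6, 7, 14], [2, 5], [3, 8, 11, 15, 17], [4], [9, 12], [10, 13, 16]]


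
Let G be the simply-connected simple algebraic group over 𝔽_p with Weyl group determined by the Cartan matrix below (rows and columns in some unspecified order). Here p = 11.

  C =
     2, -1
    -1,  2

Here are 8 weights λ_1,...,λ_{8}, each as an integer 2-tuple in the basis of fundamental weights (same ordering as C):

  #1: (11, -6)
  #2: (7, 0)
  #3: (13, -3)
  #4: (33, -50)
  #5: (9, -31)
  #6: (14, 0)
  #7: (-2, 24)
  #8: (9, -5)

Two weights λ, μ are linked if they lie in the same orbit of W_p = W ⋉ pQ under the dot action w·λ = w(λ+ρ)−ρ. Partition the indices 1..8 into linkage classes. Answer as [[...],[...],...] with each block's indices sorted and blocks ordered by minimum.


Root system A_2: the 2×2 matrix C matches after relabeling.

Each λ_j+ρ reduced to Ā_11; 2-tuples below use C's row order:

  [1] (6, 4);  [2] (8, 1);  [3] (8, 1);  [4] (6, 4);  [5] (8, 1);  [6] (6, 4);  [7] (8, 1);  [8] (6, 4)

The 8 indices split into 2 linkage classes (same alcove rep ⇔ same W_11-dot-orbit):

[[1, 4, 6, 8], [2, 3, 5, 7]]


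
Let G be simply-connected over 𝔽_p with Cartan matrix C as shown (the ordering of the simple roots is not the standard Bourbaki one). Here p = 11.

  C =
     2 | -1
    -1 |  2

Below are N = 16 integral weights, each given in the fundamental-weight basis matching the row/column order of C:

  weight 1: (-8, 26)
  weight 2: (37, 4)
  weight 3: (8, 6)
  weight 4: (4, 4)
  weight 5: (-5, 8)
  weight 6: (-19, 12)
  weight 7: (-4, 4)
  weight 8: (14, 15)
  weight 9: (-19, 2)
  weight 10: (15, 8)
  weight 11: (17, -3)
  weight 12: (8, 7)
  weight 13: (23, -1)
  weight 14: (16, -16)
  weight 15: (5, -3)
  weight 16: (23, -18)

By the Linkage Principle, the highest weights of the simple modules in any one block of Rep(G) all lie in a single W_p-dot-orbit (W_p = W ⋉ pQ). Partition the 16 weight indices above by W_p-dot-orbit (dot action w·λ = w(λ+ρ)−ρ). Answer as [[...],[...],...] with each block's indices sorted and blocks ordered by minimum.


Dynkin diagram of C (from the 2 off-diagonal −1 entries): A_2.

W_11-reps of the 16 weights in Ā_11 (same 2-coord order as C):

  λ_1 → (4, 5) · λ_2 → (5, 5) · λ_3 → (4, 2) · λ_4 → (5, 5) · λ_5 → (4, 5) · λ_6 → (4, 2) · λ_7 → (3, 2) · λ_8 → (4, 5) · λ_9 → (4, 4) · λ_10 → (3, 2) · λ_11 → (4, 5) · λ_12 → (3, 2) · λ_13 → (0, 9) · λ_14 → (4, 5) · λ_15 → (4, 2) · λ_16 → (4, 2)

6 distinct reps among the 16 weights ⇒ 6 W_11-linkage classes:

[[1, 5, 8, 11, 14], [2, 4], [3, 6, 15, 16], [7, 10, 12], [9], [13]]


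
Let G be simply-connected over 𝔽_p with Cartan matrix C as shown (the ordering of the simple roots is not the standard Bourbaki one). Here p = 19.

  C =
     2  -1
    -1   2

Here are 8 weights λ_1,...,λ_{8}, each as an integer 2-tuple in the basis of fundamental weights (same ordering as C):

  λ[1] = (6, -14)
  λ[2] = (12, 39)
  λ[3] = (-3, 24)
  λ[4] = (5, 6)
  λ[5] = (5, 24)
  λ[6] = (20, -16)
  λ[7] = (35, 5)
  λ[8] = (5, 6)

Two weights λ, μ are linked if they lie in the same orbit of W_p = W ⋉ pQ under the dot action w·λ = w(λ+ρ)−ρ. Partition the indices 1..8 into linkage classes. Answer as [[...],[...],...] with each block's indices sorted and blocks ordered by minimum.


A_2 Cartan matrix, 2 simple roots permuted; ρ=(1,1).

Each λ_j+ρ reduced to Ā_19; 2-tuples below use C's row order:

  λ_1+ρ ↦ (6, 7)
  λ_2+ρ ↦ (4, 13)
  λ_3+ρ ↦ (4, 13)
  λ_4+ρ ↦ (6, 7)
  λ_5+ρ ↦ (6, 7)
  λ_6+ρ ↦ (4, 13)
  λ_7+ρ ↦ (4, 13)
  λ_8+ρ ↦ (6, 7)

These 8 weights hit 2 W_19-dot-orbits; sizes (4, 4):

[[1, 4, 5, 8], [2, 3, 6, 7]]


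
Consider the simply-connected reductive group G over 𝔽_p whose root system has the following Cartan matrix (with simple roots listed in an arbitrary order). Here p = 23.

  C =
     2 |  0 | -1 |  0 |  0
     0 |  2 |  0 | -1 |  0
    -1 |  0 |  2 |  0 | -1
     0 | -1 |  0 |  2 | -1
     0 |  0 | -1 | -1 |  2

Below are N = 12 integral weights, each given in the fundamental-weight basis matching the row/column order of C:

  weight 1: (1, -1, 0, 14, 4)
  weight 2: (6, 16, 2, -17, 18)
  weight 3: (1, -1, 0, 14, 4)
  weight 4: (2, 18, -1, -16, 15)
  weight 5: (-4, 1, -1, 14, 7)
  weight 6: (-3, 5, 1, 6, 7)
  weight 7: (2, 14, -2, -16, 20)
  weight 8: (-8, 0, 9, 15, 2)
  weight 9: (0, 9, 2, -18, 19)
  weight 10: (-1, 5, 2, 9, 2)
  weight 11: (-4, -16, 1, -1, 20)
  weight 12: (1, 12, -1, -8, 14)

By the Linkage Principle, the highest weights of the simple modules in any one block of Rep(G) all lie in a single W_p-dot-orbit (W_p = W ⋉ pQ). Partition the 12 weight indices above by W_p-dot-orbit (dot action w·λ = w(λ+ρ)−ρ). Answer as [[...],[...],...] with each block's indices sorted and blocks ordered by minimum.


Cartan matrix: type A_5 (|W|=720); un-permuting the 5 rows.

λ_j+ρ reflected into Ā_23 (⟨·,θ^∨⟩≤23); 5-tuples as given:

  1: (2, 0, 1, 15, 5)
  2: (0, 6, 3, 10, 3)
  3: (2, 0, 1, 15, 5)
  4: (3, 4, 0, 15, 1)
  5: (2, 0, 1, 15, 5)
  6: (2, 6, 0, 7, 8)
  7: (2, 0, 1, 15, 5)
  8: (0, 6, 3, 10, 3)
  9: (0, 6, 3, 10, 3)
  10: (0, 6, 3, 10, 3)
  11: (2, 0, 1, 15, 5)
  12: (2, 6, 0, 7, 8)

4 distinct reps among the 12 weights ⇒ 4 W_23-linkage classes:

[[1, 3, 5, 7, 11], [2, 8, 9, 10], [4], [6, 12]]


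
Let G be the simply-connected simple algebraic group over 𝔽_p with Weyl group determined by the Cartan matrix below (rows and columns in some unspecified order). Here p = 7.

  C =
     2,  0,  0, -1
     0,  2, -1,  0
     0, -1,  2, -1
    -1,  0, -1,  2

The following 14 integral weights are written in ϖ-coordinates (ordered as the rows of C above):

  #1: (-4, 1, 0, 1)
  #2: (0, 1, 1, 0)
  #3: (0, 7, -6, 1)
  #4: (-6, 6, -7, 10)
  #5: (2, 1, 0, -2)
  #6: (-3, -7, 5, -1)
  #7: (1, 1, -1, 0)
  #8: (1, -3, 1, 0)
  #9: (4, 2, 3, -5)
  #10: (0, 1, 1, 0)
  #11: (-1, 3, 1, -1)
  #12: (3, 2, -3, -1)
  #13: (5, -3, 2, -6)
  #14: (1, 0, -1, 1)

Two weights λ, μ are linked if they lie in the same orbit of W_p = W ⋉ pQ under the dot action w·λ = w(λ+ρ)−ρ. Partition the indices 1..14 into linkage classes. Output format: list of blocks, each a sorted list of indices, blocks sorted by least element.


Cartan matrix: type A_4 (|W|=120); un-permuting the 4 rows.

Ā_7 reps of the 14 weights (A_4, coords as presented):

    λ_1+ρ ↦ (2, 2, 0, 1)
    λ_2+ρ ↦ (1, 2, 2, 1)
    λ_3+ρ ↦ (1, 2, 2, 1)
    λ_4+ρ ↦ (0, 4, 2, 0)
    λ_5+ρ ↦ (2, 2, 0, 1)
    λ_6+ρ ↦ (0, 4, 2, 0)
    λ_7+ρ ↦ (2, 2, 0, 1)
    λ_8+ρ ↦ (2, 2, 0, 1)
    λ_9+ρ ↦ (0, 2, 0, 4)
    λ_10+ρ ↦ (1, 2, 2, 1)
    λ_11+ρ ↦ (0, 4, 2, 0)
    λ_12+ρ ↦ (2, 1, 0, 2)
    λ_13+ρ ↦ (1, 2, 2, 1)
    λ_14+ρ ↦ (2, 1, 0, 2)

These 14 weights hit 5 W_7-dot-orbits; sizes (4, 4, 3, 1, 2):

[[1, 5, 7, 8], [2, 3, 10, 13], [4, 6, 11], [9], [12, 14]]


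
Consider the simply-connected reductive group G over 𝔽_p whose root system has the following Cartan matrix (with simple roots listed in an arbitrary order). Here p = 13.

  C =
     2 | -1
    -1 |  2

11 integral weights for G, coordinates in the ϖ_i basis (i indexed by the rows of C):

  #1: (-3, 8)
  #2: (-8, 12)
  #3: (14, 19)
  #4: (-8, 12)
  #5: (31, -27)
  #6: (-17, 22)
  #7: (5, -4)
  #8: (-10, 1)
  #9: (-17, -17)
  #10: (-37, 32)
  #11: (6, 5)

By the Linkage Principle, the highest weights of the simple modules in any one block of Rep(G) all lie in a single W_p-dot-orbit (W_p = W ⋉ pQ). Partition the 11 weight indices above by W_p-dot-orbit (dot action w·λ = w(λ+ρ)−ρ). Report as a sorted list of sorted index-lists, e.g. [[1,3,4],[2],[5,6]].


C ↔ A_2 under row/col permutation; |W(A_2)| = 6.

Folding the 11 weights λ_j+ρ into Ā_13 (reps in the given 2-coord order):

  λ_1 → (2, 7) · λ_2 → (7, 6) · λ_3 → (2, 7) · λ_4 → (7, 6) · λ_5 → (7, 6) · λ_6 → (3, 3) · λ_7 → (3, 3) · λ_8 → (2, 7) · λ_9 → (3, 3) · λ_10 → (3, 3) · λ_11 → (7, 6)

The 11 indices split into 3 linkage classes (same alcove rep ⇔ same W_13-dot-orbit):

[[1, 3, 8], [2, 4, 5, 11], [6, 7, 9, 10]]
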